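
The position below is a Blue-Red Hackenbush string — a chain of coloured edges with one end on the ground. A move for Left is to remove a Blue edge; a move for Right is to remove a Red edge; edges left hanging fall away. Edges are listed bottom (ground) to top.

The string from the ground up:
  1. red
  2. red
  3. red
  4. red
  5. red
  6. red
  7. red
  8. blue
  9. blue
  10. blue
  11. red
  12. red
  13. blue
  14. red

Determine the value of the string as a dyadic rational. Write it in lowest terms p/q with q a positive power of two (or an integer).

-795/128

Prefix values for red red red red red red red blue blue blue red red blue red via {L|R} + simplicity:
step 1: add red to get r; options L={ — } R={ 0 } so -1
step 2: add red to get rr; options L={ — } R={ -1 0 } so -2
step 3: add red to get rrr; options L={ — } R={ -2 -1 0 } so -3
step 4: add red to get rrrr; options L={ — } R={ -3 -2 -1 0 } so -4
step 5: add red to get rrrrr; options L={ — } R={ -4 -3 -2 -1 0 } so -5
step 6: add red to get rrrrrr; options L={ — } R={ -5 -4 -3 -2 -1 0 } so -6
step 7: add red to get rrrrrrr; options L={ — } R={ -6 -5 -4 -3 -2 -1 0 } so -7
step 8: add blue to get rrrrrrrb; options L={ -7 } R={ -6 -5 -4 -3 -2 -1 0 } so -13/2
step 9: add blue to get rrrrrrrbb; options L={ -7 -13/2 } R={ -6 -5 -4 -3 -2 -1 0 } so -25/4
step 10: add blue to get rrrrrrrbbb; options L={ -7 -13/2 -25/4 } R={ -6 -5 -4 -3 -2 -1 0 } so -49/8
step 11: add red to get rrrrrrrbbbr; options L={ -7 -13/2 -25/4 } R={ -49/8 -6 -5 -4 -3 -2 -1 0 } so -99/16
step 12: add red to get rrrrrrrbbbrr; options L={ -7 -13/2 -25/4 } R={ -99/16 -49/8 -6 -5 -4 -3 -2 -1 0 } so -199/32
step 13: add blue to get rrrrrrrbbbrrb; options L={ -7 -13/2 -25/4 -199/32 } R={ -99/16 -49/8 -6 -5 -4 -3 -2 -1 0 } so -397/64
step 14: add red to get rrrrrrrbbbrrbr; options L={ -7 -13/2 -25/4 -199/32 } R={ -397/64 -99/16 -49/8 -6 -5 -4 -3 -2 -1 0 } so -795/128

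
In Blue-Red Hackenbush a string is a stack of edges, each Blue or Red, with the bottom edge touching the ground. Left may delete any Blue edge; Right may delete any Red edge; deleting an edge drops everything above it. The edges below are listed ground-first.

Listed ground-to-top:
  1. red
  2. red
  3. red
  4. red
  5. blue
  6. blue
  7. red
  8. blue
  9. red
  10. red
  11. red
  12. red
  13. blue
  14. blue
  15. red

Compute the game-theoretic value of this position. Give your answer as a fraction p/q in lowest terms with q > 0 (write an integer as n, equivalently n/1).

Prefix values for red red red red blue blue red blue red red red red blue blue red via {L|R} + simplicity:
edge 1 of 15 (red): { ∅ | 0 } => -1
edge 2 of 15 (red): { ∅ | -1; 0 } => -2
edge 3 of 15 (red): { ∅ | -2; -1; 0 } => -3
edge 4 of 15 (red): { ∅ | -3; -2; -1; 0 } => -4
edge 5 of 15 (blue): { -4 | -3; -2; -1; 0 } => -7/2
edge 6 of 15 (blue): { -4; -7/2 | -3; -2; -1; 0 } => -13/4
edge 7 of 15 (red): { -4; -7/2 | -13/4; -3; -2; -1; 0 } => -27/8
edge 8 of 15 (blue): { -4; -7/2; -27/8 | -13/4; -3; -2; -1; 0 } => -53/16
edge 9 of 15 (red): { -4; -7/2; -27/8 | -53/16; -13/4; -3; -2; -1; 0 } => -107/32
edge 10 of 15 (red): { -4; -7/2; -27/8 | -107/32; -53/16; -13/4; -3; -2; -1; 0 } => -215/64
edge 11 of 15 (red): { -4; -7/2; -27/8 | -215/64; -107/32; -53/16; -13/4; -3; -2; -1; 0 } => -431/128
edge 12 of 15 (red): { -4; -7/2; -27/8 | -431/128; -215/64; -107/32; -53/16; -13/4; -3; -2; -1; 0 } => -863/256
edge 13 of 15 (blue): { -4; -7/2; -27/8; -863/256 | -431/128; -215/64; -107/32; -53/16; -13/4; -3; -2; -1; 0 } => -1725/512
edge 14 of 15 (blue): { -4; -7/2; -27/8; -863/256; -1725/512 | -431/128; -215/64; -107/32; -53/16; -13/4; -3; -2; -1; 0 } => -3449/1024
edge 15 of 15 (red): { -4; -7/2; -27/8; -863/256; -1725/512 | -3449/1024; -431/128; -215/64; -107/32; -53/16; -13/4; -3; -2; -1; 0 } => -6899/2048

-6899/2048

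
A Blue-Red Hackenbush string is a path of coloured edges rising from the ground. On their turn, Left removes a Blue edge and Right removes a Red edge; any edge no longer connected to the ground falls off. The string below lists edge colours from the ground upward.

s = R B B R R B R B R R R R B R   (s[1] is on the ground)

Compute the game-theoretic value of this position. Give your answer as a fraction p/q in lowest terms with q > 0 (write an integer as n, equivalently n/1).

Build value(s[:k]) for k = 1..14, string s = R B B R R B R B R R R R B R.
step 1: add R to get R; options L={ ∅ } R={ 0 } => -1
step 2: add B to get RB; options L={ -1 } R={ 0 } => -1/2
step 3: add B to get RBB; options L={ -1 -1/2 } R={ 0 } => -1/4
step 4: add R to get RBBR; options L={ -1 -1/2 } R={ -1/4 0 } => -3/8
step 5: add R to get RBBRR; options L={ -1 -1/2 } R={ -3/8 -1/4 0 } => -7/16
step 6: add B to get RBBRRB; options L={ -1 -1/2 -7/16 } R={ -3/8 -1/4 0 } => -13/32
step 7: add R to get RBBRRBR; options L={ -1 -1/2 -7/16 } R={ -13/32 -3/8 -1/4 0 } => -27/64
step 8: add B to get RBBRRBRB; options L={ -1 -1/2 -7/16 -27/64 } R={ -13/32 -3/8 -1/4 0 } => -53/128
step 9: add R to get RBBRRBRBR; options L={ -1 -1/2 -7/16 -27/64 } R={ -53/128 -13/32 -3/8 -1/4 0 } => -107/256
step 10: add R to get RBBRRBRBRR; options L={ -1 -1/2 -7/16 -27/64 } R={ -107/256 -53/128 -13/32 -3/8 -1/4 0 } => -215/512
step 11: add R to get RBBRRBRBRRR; options L={ -1 -1/2 -7/16 -27/64 } R={ -215/512 -107/256 -53/128 -13/32 -3/8 -1/4 0 } => -431/1024
step 12: add R to get RBBRRBRBRRRR; options L={ -1 -1/2 -7/16 -27/64 } R={ -431/1024 -215/512 -107/256 -53/128 -13/32 -3/8 -1/4 0 } => -863/2048
step 13: add B to get RBBRRBRBRRRRB; options L={ -1 -1/2 -7/16 -27/64 -863/2048 } R={ -431/1024 -215/512 -107/256 -53/128 -13/32 -3/8 -1/4 0 } => -1725/4096
step 14: add R to get RBBRRBRBRRRRBR; options L={ -1 -1/2 -7/16 -27/64 -863/2048 } R={ -1725/4096 -431/1024 -215/512 -107/256 -53/128 -13/32 -3/8 -1/4 0 } => -3451/8192

-3451/8192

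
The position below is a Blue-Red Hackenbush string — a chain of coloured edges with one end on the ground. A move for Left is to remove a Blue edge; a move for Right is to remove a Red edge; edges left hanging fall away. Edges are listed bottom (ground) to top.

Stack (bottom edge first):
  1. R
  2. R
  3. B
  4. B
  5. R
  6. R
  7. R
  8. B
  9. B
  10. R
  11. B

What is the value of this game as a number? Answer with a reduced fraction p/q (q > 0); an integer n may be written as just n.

v_1 [R]  L=[—]  R=[0]  so -1
v_2 [RR]  L=[—]  R=[-1,0]  so -2
v_3 [RRB]  L=[-2]  R=[-1,0]  so -3/2
v_4 [RRBB]  L=[-2,-3/2]  R=[-1,0]  so -5/4
v_5 [RRBBR]  L=[-2,-3/2]  R=[-5/4,-1,0]  so -11/8
v_6 [RRBBRR]  L=[-2,-3/2]  R=[-11/8,-5/4,-1,0]  so -23/16
v_7 [RRBBRRR]  L=[-2,-3/2]  R=[-23/16,-11/8,-5/4,-1,0]  so -47/32
v_8 [RRBBRRRB]  L=[-2,-3/2,-47/32]  R=[-23/16,-11/8,-5/4,-1,0]  so -93/64
v_9 [RRBBRRRBB]  L=[-2,-3/2,-47/32,-93/64]  R=[-23/16,-11/8,-5/4,-1,0]  so -185/128
v_10 [RRBBRRRBBR]  L=[-2,-3/2,-47/32,-93/64]  R=[-185/128,-23/16,-11/8,-5/4,-1,0]  so -371/256
v_11 [RRBBRRRBBRB]  L=[-2,-3/2,-47/32,-93/64,-371/256]  R=[-185/128,-23/16,-11/8,-5/4,-1,0]  so -741/512

-741/512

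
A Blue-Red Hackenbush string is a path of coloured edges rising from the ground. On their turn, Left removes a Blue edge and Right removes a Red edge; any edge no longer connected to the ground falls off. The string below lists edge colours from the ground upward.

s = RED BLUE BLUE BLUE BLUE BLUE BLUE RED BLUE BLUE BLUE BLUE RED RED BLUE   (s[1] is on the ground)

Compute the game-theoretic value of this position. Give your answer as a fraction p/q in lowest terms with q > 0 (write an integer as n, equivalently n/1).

edge 1 of 15 (RED): {  | 0 } ⇒ -1
edge 2 of 15 (BLUE): { -1 | 0 } ⇒ -1/2
edge 3 of 15 (BLUE): { -1; -1/2 | 0 } ⇒ -1/4
edge 4 of 15 (BLUE): { -1; -1/2; -1/4 | 0 } ⇒ -1/8
edge 5 of 15 (BLUE): { -1; -1/2; -1/4; -1/8 | 0 } ⇒ -1/16
edge 6 of 15 (BLUE): { -1; -1/2; -1/4; -1/8; -1/16 | 0 } ⇒ -1/32
edge 7 of 15 (BLUE): { -1; -1/2; -1/4; -1/8; -1/16; -1/32 | 0 } ⇒ -1/64
edge 8 of 15 (RED): { -1; -1/2; -1/4; -1/8; -1/16; -1/32 | -1/64; 0 } ⇒ -3/128
edge 9 of 15 (BLUE): { -1; -1/2; -1/4; -1/8; -1/16; -1/32; -3/128 | -1/64; 0 } ⇒ -5/256
edge 10 of 15 (BLUE): { -1; -1/2; -1/4; -1/8; -1/16; -1/32; -3/128; -5/256 | -1/64; 0 } ⇒ -9/512
edge 11 of 15 (BLUE): { -1; -1/2; -1/4; -1/8; -1/16; -1/32; -3/128; -5/256; -9/512 | -1/64; 0 } ⇒ -17/1024
edge 12 of 15 (BLUE): { -1; -1/2; -1/4; -1/8; -1/16; -1/32; -3/128; -5/256; -9/512; -17/1024 | -1/64; 0 } ⇒ -33/2048
edge 13 of 15 (RED): { -1; -1/2; -1/4; -1/8; -1/16; -1/32; -3/128; -5/256; -9/512; -17/1024 | -33/2048; -1/64; 0 } ⇒ -67/4096
edge 14 of 15 (RED): { -1; -1/2; -1/4; -1/8; -1/16; -1/32; -3/128; -5/256; -9/512; -17/1024 | -67/4096; -33/2048; -1/64; 0 } ⇒ -135/8192
edge 15 of 15 (BLUE): { -1; -1/2; -1/4; -1/8; -1/16; -1/32; -3/128; -5/256; -9/512; -17/1024; -135/8192 | -67/4096; -33/2048; -1/64; 0 } ⇒ -269/16384

-269/16384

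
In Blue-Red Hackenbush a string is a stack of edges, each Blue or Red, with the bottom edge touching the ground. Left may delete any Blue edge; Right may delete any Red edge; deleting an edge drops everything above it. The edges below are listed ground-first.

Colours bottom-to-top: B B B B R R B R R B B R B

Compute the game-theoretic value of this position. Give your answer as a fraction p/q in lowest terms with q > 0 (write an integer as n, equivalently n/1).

1691/512

Prefix values for B B B B R R B R R B B R B via {L|R} + simplicity:
value_1 [B]  L=[0]  R=[∅]  -> 1
value_2 [BB]  L=[0, 1]  R=[∅]  -> 2
value_3 [BBB]  L=[0, 1, 2]  R=[∅]  -> 3
value_4 [BBBB]  L=[0, 1, 2, 3]  R=[∅]  -> 4
value_5 [BBBBR]  L=[0, 1, 2, 3]  R=[4]  -> 7/2
value_6 [BBBBRR]  L=[0, 1, 2, 3]  R=[7/2, 4]  -> 13/4
value_7 [BBBBRRB]  L=[0, 1, 2, 3, 13/4]  R=[7/2, 4]  -> 27/8
value_8 [BBBBRRBR]  L=[0, 1, 2, 3, 13/4]  R=[27/8, 7/2, 4]  -> 53/16
value_9 [BBBBRRBRR]  L=[0, 1, 2, 3, 13/4]  R=[53/16, 27/8, 7/2, 4]  -> 105/32
value_10 [BBBBRRBRRB]  L=[0, 1, 2, 3, 13/4, 105/32]  R=[53/16, 27/8, 7/2, 4]  -> 211/64
value_11 [BBBBRRBRRBB]  L=[0, 1, 2, 3, 13/4, 105/32, 211/64]  R=[53/16, 27/8, 7/2, 4]  -> 423/128
value_12 [BBBBRRBRRBBR]  L=[0, 1, 2, 3, 13/4, 105/32, 211/64]  R=[423/128, 53/16, 27/8, 7/2, 4]  -> 845/256
value_13 [BBBBRRBRRBBRB]  L=[0, 1, 2, 3, 13/4, 105/32, 211/64, 845/256]  R=[423/128, 53/16, 27/8, 7/2, 4]  -> 1691/512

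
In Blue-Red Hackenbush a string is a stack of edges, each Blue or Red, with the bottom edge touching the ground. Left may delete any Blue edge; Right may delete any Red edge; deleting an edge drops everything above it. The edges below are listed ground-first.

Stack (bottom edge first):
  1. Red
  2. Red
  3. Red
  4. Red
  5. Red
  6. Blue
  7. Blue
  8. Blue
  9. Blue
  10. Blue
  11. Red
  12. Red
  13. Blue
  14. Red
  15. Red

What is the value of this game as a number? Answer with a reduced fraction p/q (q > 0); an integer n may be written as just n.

Recurse on prefixes of the 15-edge string Red Red Red Red Red Blue Blue Blue Blue Blue Red Red Blue Red Red:
value_1 [R]  L=[—]  R=[0]  = -1
value_2 [RR]  L=[—]  R=[-1, 0]  = -2
value_3 [RRR]  L=[—]  R=[-2, -1, 0]  = -3
value_4 [RRRR]  L=[—]  R=[-3, -2, -1, 0]  = -4
value_5 [RRRRR]  L=[—]  R=[-4, -3, -2, -1, 0]  = -5
value_6 [RRRRRB]  L=[-5]  R=[-4, -3, -2, -1, 0]  = -9/2
value_7 [RRRRRBB]  L=[-5, -9/2]  R=[-4, -3, -2, -1, 0]  = -17/4
value_8 [RRRRRBBB]  L=[-5, -9/2, -17/4]  R=[-4, -3, -2, -1, 0]  = -33/8
value_9 [RRRRRBBBB]  L=[-5, -9/2, -17/4, -33/8]  R=[-4, -3, -2, -1, 0]  = -65/16
value_10 [RRRRRBBBBB]  L=[-5, -9/2, -17/4, -33/8, -65/16]  R=[-4, -3, -2, -1, 0]  = -129/32
value_11 [RRRRRBBBBBR]  L=[-5, -9/2, -17/4, -33/8, -65/16]  R=[-129/32, -4, -3, -2, -1, 0]  = -259/64
value_12 [RRRRRBBBBBRR]  L=[-5, -9/2, -17/4, -33/8, -65/16]  R=[-259/64, -129/32, -4, -3, -2, -1, 0]  = -519/128
value_13 [RRRRRBBBBBRRB]  L=[-5, -9/2, -17/4, -33/8, -65/16, -519/128]  R=[-259/64, -129/32, -4, -3, -2, -1, 0]  = -1037/256
value_14 [RRRRRBBBBBRRBR]  L=[-5, -9/2, -17/4, -33/8, -65/16, -519/128]  R=[-1037/256, -259/64, -129/32, -4, -3, -2, -1, 0]  = -2075/512
value_15 [RRRRRBBBBBRRBRR]  L=[-5, -9/2, -17/4, -33/8, -65/16, -519/128]  R=[-2075/512, -1037/256, -259/64, -129/32, -4, -3, -2, -1, 0]  = -4151/1024

-4151/1024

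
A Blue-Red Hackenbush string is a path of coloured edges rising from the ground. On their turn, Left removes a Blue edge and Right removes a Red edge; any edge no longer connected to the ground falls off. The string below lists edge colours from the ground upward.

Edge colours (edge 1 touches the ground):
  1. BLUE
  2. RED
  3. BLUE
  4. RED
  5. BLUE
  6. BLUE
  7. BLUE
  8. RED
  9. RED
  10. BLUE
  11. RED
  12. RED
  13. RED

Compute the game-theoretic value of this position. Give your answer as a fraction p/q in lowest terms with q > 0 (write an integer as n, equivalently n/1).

Build v(s[:k]) for k = 1..13, string s = BLUE RED BLUE RED BLUE BLUE BLUE RED RED BLUE RED RED RED.
B: Left { 0 }, Right { none } → simplest 1
BR: Left { 0 }, Right { 1 } → simplest 1/2
BRB: Left { 0,1/2 }, Right { 1 } → simplest 3/4
BRBR: Left { 0,1/2 }, Right { 3/4,1 } → simplest 5/8
BRBRB: Left { 0,1/2,5/8 }, Right { 3/4,1 } → simplest 11/16
BRBRBB: Left { 0,1/2,5/8,11/16 }, Right { 3/4,1 } → simplest 23/32
BRBRBBB: Left { 0,1/2,5/8,11/16,23/32 }, Right { 3/4,1 } → simplest 47/64
BRBRBBBR: Left { 0,1/2,5/8,11/16,23/32 }, Right { 47/64,3/4,1 } → simplest 93/128
BRBRBBBRR: Left { 0,1/2,5/8,11/16,23/32 }, Right { 93/128,47/64,3/4,1 } → simplest 185/256
BRBRBBBRRB: Left { 0,1/2,5/8,11/16,23/32,185/256 }, Right { 93/128,47/64,3/4,1 } → simplest 371/512
BRBRBBBRRBR: Left { 0,1/2,5/8,11/16,23/32,185/256 }, Right { 371/512,93/128,47/64,3/4,1 } → simplest 741/1024
BRBRBBBRRBRR: Left { 0,1/2,5/8,11/16,23/32,185/256 }, Right { 741/1024,371/512,93/128,47/64,3/4,1 } → simplest 1481/2048
BRBRBBBRRBRRR: Left { 0,1/2,5/8,11/16,23/32,185/256 }, Right { 1481/2048,741/1024,371/512,93/128,47/64,3/4,1 } → simplest 2961/4096

2961/4096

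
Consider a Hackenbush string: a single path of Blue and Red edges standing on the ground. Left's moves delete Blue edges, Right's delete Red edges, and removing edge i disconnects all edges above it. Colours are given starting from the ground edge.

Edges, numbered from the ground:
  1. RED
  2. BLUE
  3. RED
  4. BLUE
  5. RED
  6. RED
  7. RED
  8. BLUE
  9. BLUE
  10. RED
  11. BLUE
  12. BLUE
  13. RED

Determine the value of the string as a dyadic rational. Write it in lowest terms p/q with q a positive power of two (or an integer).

-2963/4096

R: Left { — }, Right { 0 } — simplest -1
RB: Left { -1 }, Right { 0 } — simplest -1/2
RBR: Left { -1 }, Right { -1/2, 0 } — simplest -3/4
RBRB: Left { -1, -3/4 }, Right { -1/2, 0 } — simplest -5/8
RBRBR: Left { -1, -3/4 }, Right { -5/8, -1/2, 0 } — simplest -11/16
RBRBRR: Left { -1, -3/4 }, Right { -11/16, -5/8, -1/2, 0 } — simplest -23/32
RBRBRRR: Left { -1, -3/4 }, Right { -23/32, -11/16, -5/8, -1/2, 0 } — simplest -47/64
RBRBRRRB: Left { -1, -3/4, -47/64 }, Right { -23/32, -11/16, -5/8, -1/2, 0 } — simplest -93/128
RBRBRRRBB: Left { -1, -3/4, -47/64, -93/128 }, Right { -23/32, -11/16, -5/8, -1/2, 0 } — simplest -185/256
RBRBRRRBBR: Left { -1, -3/4, -47/64, -93/128 }, Right { -185/256, -23/32, -11/16, -5/8, -1/2, 0 } — simplest -371/512
RBRBRRRBBRB: Left { -1, -3/4, -47/64, -93/128, -371/512 }, Right { -185/256, -23/32, -11/16, -5/8, -1/2, 0 } — simplest -741/1024
RBRBRRRBBRBB: Left { -1, -3/4, -47/64, -93/128, -371/512, -741/1024 }, Right { -185/256, -23/32, -11/16, -5/8, -1/2, 0 } — simplest -1481/2048
RBRBRRRBBRBBR: Left { -1, -3/4, -47/64, -93/128, -371/512, -741/1024 }, Right { -1481/2048, -185/256, -23/32, -11/16, -5/8, -1/2, 0 } — simplest -2963/4096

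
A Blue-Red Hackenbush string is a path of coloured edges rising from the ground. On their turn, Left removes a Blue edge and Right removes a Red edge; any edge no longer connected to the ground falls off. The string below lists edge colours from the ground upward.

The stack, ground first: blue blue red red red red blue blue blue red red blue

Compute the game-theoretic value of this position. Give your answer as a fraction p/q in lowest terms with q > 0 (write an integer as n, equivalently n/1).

1139/1024

val_1 [b]  L=[0]  R=[(no moves)]  so 1
val_2 [bb]  L=[0, 1]  R=[(no moves)]  so 2
val_3 [bbr]  L=[0, 1]  R=[2]  so 3/2
val_4 [bbrr]  L=[0, 1]  R=[3/2, 2]  so 5/4
val_5 [bbrrr]  L=[0, 1]  R=[5/4, 3/2, 2]  so 9/8
val_6 [bbrrrr]  L=[0, 1]  R=[9/8, 5/4, 3/2, 2]  so 17/16
val_7 [bbrrrrb]  L=[0, 1, 17/16]  R=[9/8, 5/4, 3/2, 2]  so 35/32
val_8 [bbrrrrbb]  L=[0, 1, 17/16, 35/32]  R=[9/8, 5/4, 3/2, 2]  so 71/64
val_9 [bbrrrrbbb]  L=[0, 1, 17/16, 35/32, 71/64]  R=[9/8, 5/4, 3/2, 2]  so 143/128
val_10 [bbrrrrbbbr]  L=[0, 1, 17/16, 35/32, 71/64]  R=[143/128, 9/8, 5/4, 3/2, 2]  so 285/256
val_11 [bbrrrrbbbrr]  L=[0, 1, 17/16, 35/32, 71/64]  R=[285/256, 143/128, 9/8, 5/4, 3/2, 2]  so 569/512
val_12 [bbrrrrbbbrrb]  L=[0, 1, 17/16, 35/32, 71/64, 569/512]  R=[285/256, 143/128, 9/8, 5/4, 3/2, 2]  so 1139/1024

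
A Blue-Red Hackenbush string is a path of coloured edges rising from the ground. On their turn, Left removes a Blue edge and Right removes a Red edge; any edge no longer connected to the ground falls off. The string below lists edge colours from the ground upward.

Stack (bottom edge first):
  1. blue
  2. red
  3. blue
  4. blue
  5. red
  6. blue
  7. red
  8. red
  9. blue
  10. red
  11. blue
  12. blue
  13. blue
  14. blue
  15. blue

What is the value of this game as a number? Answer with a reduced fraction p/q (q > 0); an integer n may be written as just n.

Recurse on prefixes of the 15-edge string blue red blue blue red blue red red blue red blue blue blue blue blue:
edge 1 of 15 (blue): { 0 |  } — 1
edge 2 of 15 (red): { 0 | 1 } — 1/2
edge 3 of 15 (blue): { 0 1/2 | 1 } — 3/4
edge 4 of 15 (blue): { 0 1/2 3/4 | 1 } — 7/8
edge 5 of 15 (red): { 0 1/2 3/4 | 7/8 1 } — 13/16
edge 6 of 15 (blue): { 0 1/2 3/4 13/16 | 7/8 1 } — 27/32
edge 7 of 15 (red): { 0 1/2 3/4 13/16 | 27/32 7/8 1 } — 53/64
edge 8 of 15 (red): { 0 1/2 3/4 13/16 | 53/64 27/32 7/8 1 } — 105/128
edge 9 of 15 (blue): { 0 1/2 3/4 13/16 105/128 | 53/64 27/32 7/8 1 } — 211/256
edge 10 of 15 (red): { 0 1/2 3/4 13/16 105/128 | 211/256 53/64 27/32 7/8 1 } — 421/512
edge 11 of 15 (blue): { 0 1/2 3/4 13/16 105/128 421/512 | 211/256 53/64 27/32 7/8 1 } — 843/1024
edge 12 of 15 (blue): { 0 1/2 3/4 13/16 105/128 421/512 843/1024 | 211/256 53/64 27/32 7/8 1 } — 1687/2048
edge 13 of 15 (blue): { 0 1/2 3/4 13/16 105/128 421/512 843/1024 1687/2048 | 211/256 53/64 27/32 7/8 1 } — 3375/4096
edge 14 of 15 (blue): { 0 1/2 3/4 13/16 105/128 421/512 843/1024 1687/2048 3375/4096 | 211/256 53/64 27/32 7/8 1 } — 6751/8192
edge 15 of 15 (blue): { 0 1/2 3/4 13/16 105/128 421/512 843/1024 1687/2048 3375/4096 6751/8192 | 211/256 53/64 27/32 7/8 1 } — 13503/16384

13503/16384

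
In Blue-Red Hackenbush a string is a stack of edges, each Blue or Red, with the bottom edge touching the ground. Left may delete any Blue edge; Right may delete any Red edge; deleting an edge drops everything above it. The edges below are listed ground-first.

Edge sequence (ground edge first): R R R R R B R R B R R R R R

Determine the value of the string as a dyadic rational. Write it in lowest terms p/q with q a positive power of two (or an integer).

-2495/512

Build G(s[:k]) for k = 1..14, string s = R R R R R B R R B R R R R R.
edge 1 of 14 (R): {  | 0 } -> -1
edge 2 of 14 (R): {  | -1; 0 } -> -2
edge 3 of 14 (R): {  | -2; -1; 0 } -> -3
edge 4 of 14 (R): {  | -3; -2; -1; 0 } -> -4
edge 5 of 14 (R): {  | -4; -3; -2; -1; 0 } -> -5
edge 6 of 14 (B): { -5 | -4; -3; -2; -1; 0 } -> -9/2
edge 7 of 14 (R): { -5 | -9/2; -4; -3; -2; -1; 0 } -> -19/4
edge 8 of 14 (R): { -5 | -19/4; -9/2; -4; -3; -2; -1; 0 } -> -39/8
edge 9 of 14 (B): { -5; -39/8 | -19/4; -9/2; -4; -3; -2; -1; 0 } -> -77/16
edge 10 of 14 (R): { -5; -39/8 | -77/16; -19/4; -9/2; -4; -3; -2; -1; 0 } -> -155/32
edge 11 of 14 (R): { -5; -39/8 | -155/32; -77/16; -19/4; -9/2; -4; -3; -2; -1; 0 } -> -311/64
edge 12 of 14 (R): { -5; -39/8 | -311/64; -155/32; -77/16; -19/4; -9/2; -4; -3; -2; -1; 0 } -> -623/128
edge 13 of 14 (R): { -5; -39/8 | -623/128; -311/64; -155/32; -77/16; -19/4; -9/2; -4; -3; -2; -1; 0 } -> -1247/256
edge 14 of 14 (R): { -5; -39/8 | -1247/256; -623/128; -311/64; -155/32; -77/16; -19/4; -9/2; -4; -3; -2; -1; 0 } -> -2495/512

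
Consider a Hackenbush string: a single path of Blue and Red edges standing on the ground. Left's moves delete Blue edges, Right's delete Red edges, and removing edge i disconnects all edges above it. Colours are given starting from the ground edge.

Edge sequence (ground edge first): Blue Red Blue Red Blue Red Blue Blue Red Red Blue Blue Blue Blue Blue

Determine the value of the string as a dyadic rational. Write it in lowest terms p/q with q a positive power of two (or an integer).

11071/16384

B: Left { 0 }, Right { ∅ } = simplest 1
BR: Left { 0 }, Right { 1 } = simplest 1/2
BRB: Left { 0, 1/2 }, Right { 1 } = simplest 3/4
BRBR: Left { 0, 1/2 }, Right { 3/4, 1 } = simplest 5/8
BRBRB: Left { 0, 1/2, 5/8 }, Right { 3/4, 1 } = simplest 11/16
BRBRBR: Left { 0, 1/2, 5/8 }, Right { 11/16, 3/4, 1 } = simplest 21/32
BRBRBRB: Left { 0, 1/2, 5/8, 21/32 }, Right { 11/16, 3/4, 1 } = simplest 43/64
BRBRBRBB: Left { 0, 1/2, 5/8, 21/32, 43/64 }, Right { 11/16, 3/4, 1 } = simplest 87/128
BRBRBRBBR: Left { 0, 1/2, 5/8, 21/32, 43/64 }, Right { 87/128, 11/16, 3/4, 1 } = simplest 173/256
BRBRBRBBRR: Left { 0, 1/2, 5/8, 21/32, 43/64 }, Right { 173/256, 87/128, 11/16, 3/4, 1 } = simplest 345/512
BRBRBRBBRRB: Left { 0, 1/2, 5/8, 21/32, 43/64, 345/512 }, Right { 173/256, 87/128, 11/16, 3/4, 1 } = simplest 691/1024
BRBRBRBBRRBB: Left { 0, 1/2, 5/8, 21/32, 43/64, 345/512, 691/1024 }, Right { 173/256, 87/128, 11/16, 3/4, 1 } = simplest 1383/2048
BRBRBRBBRRBBB: Left { 0, 1/2, 5/8, 21/32, 43/64, 345/512, 691/1024, 1383/2048 }, Right { 173/256, 87/128, 11/16, 3/4, 1 } = simplest 2767/4096
BRBRBRBBRRBBBB: Left { 0, 1/2, 5/8, 21/32, 43/64, 345/512, 691/1024, 1383/2048, 2767/4096 }, Right { 173/256, 87/128, 11/16, 3/4, 1 } = simplest 5535/8192
BRBRBRBBRRBBBBB: Left { 0, 1/2, 5/8, 21/32, 43/64, 345/512, 691/1024, 1383/2048, 2767/4096, 5535/8192 }, Right { 173/256, 87/128, 11/16, 3/4, 1 } = simplest 11071/16384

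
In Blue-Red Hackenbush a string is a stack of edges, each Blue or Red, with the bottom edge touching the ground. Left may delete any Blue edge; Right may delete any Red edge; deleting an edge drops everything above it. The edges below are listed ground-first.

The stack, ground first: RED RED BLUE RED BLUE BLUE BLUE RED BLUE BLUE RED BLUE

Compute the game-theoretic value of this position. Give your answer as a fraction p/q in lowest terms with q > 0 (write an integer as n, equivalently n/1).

Prefix values for RED RED BLUE RED BLUE BLUE BLUE RED BLUE BLUE RED BLUE via {L|R} + simplicity:
g(R) = {  | 0 } → -1
g(RR) = {  | -1,0 } → -2
g(RRB) = { -2 | -1,0 } → -3/2
g(RRBR) = { -2 | -3/2,-1,0 } → -7/4
g(RRBRB) = { -2,-7/4 | -3/2,-1,0 } → -13/8
g(RRBRBB) = { -2,-7/4,-13/8 | -3/2,-1,0 } → -25/16
g(RRBRBBB) = { -2,-7/4,-13/8,-25/16 | -3/2,-1,0 } → -49/32
g(RRBRBBBR) = { -2,-7/4,-13/8,-25/16 | -49/32,-3/2,-1,0 } → -99/64
g(RRBRBBBRB) = { -2,-7/4,-13/8,-25/16,-99/64 | -49/32,-3/2,-1,0 } → -197/128
g(RRBRBBBRBB) = { -2,-7/4,-13/8,-25/16,-99/64,-197/128 | -49/32,-3/2,-1,0 } → -393/256
g(RRBRBBBRBBR) = { -2,-7/4,-13/8,-25/16,-99/64,-197/128 | -393/256,-49/32,-3/2,-1,0 } → -787/512
g(RRBRBBBRBBRB) = { -2,-7/4,-13/8,-25/16,-99/64,-197/128,-787/512 | -393/256,-49/32,-3/2,-1,0 } → -1573/1024

-1573/1024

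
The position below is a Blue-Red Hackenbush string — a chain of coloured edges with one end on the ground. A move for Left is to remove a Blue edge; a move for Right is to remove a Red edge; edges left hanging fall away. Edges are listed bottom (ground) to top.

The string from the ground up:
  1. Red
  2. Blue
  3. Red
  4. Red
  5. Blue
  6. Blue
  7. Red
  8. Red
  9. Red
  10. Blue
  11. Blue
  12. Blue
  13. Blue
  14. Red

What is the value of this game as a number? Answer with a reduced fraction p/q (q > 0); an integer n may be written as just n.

-6595/8192

v_1 [R]  L=[]  R=[0]  ⇒ -1
v_2 [RB]  L=[-1]  R=[0]  ⇒ -1/2
v_3 [RBR]  L=[-1]  R=[-1/2, 0]  ⇒ -3/4
v_4 [RBRR]  L=[-1]  R=[-3/4, -1/2, 0]  ⇒ -7/8
v_5 [RBRRB]  L=[-1, -7/8]  R=[-3/4, -1/2, 0]  ⇒ -13/16
v_6 [RBRRBB]  L=[-1, -7/8, -13/16]  R=[-3/4, -1/2, 0]  ⇒ -25/32
v_7 [RBRRBBR]  L=[-1, -7/8, -13/16]  R=[-25/32, -3/4, -1/2, 0]  ⇒ -51/64
v_8 [RBRRBBRR]  L=[-1, -7/8, -13/16]  R=[-51/64, -25/32, -3/4, -1/2, 0]  ⇒ -103/128
v_9 [RBRRBBRRR]  L=[-1, -7/8, -13/16]  R=[-103/128, -51/64, -25/32, -3/4, -1/2, 0]  ⇒ -207/256
v_10 [RBRRBBRRRB]  L=[-1, -7/8, -13/16, -207/256]  R=[-103/128, -51/64, -25/32, -3/4, -1/2, 0]  ⇒ -413/512
v_11 [RBRRBBRRRBB]  L=[-1, -7/8, -13/16, -207/256, -413/512]  R=[-103/128, -51/64, -25/32, -3/4, -1/2, 0]  ⇒ -825/1024
v_12 [RBRRBBRRRBBB]  L=[-1, -7/8, -13/16, -207/256, -413/512, -825/1024]  R=[-103/128, -51/64, -25/32, -3/4, -1/2, 0]  ⇒ -1649/2048
v_13 [RBRRBBRRRBBBB]  L=[-1, -7/8, -13/16, -207/256, -413/512, -825/1024, -1649/2048]  R=[-103/128, -51/64, -25/32, -3/4, -1/2, 0]  ⇒ -3297/4096
v_14 [RBRRBBRRRBBBBR]  L=[-1, -7/8, -13/16, -207/256, -413/512, -825/1024, -1649/2048]  R=[-3297/4096, -103/128, -51/64, -25/32, -3/4, -1/2, 0]  ⇒ -6595/8192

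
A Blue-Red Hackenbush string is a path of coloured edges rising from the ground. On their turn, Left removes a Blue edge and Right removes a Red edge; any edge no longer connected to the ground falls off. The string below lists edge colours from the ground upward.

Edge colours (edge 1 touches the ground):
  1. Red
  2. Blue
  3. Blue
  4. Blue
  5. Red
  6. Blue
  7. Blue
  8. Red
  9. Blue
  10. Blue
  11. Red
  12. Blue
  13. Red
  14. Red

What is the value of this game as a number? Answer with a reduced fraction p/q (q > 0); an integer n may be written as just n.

-1175/8192

step 1: add Red to get R; options L={ (no moves) } R={ 0 } ⇒ -1
step 2: add Blue to get RB; options L={ -1 } R={ 0 } ⇒ -1/2
step 3: add Blue to get RBB; options L={ -1,-1/2 } R={ 0 } ⇒ -1/4
step 4: add Blue to get RBBB; options L={ -1,-1/2,-1/4 } R={ 0 } ⇒ -1/8
step 5: add Red to get RBBBR; options L={ -1,-1/2,-1/4 } R={ -1/8,0 } ⇒ -3/16
step 6: add Blue to get RBBBRB; options L={ -1,-1/2,-1/4,-3/16 } R={ -1/8,0 } ⇒ -5/32
step 7: add Blue to get RBBBRBB; options L={ -1,-1/2,-1/4,-3/16,-5/32 } R={ -1/8,0 } ⇒ -9/64
step 8: add Red to get RBBBRBBR; options L={ -1,-1/2,-1/4,-3/16,-5/32 } R={ -9/64,-1/8,0 } ⇒ -19/128
step 9: add Blue to get RBBBRBBRB; options L={ -1,-1/2,-1/4,-3/16,-5/32,-19/128 } R={ -9/64,-1/8,0 } ⇒ -37/256
step 10: add Blue to get RBBBRBBRBB; options L={ -1,-1/2,-1/4,-3/16,-5/32,-19/128,-37/256 } R={ -9/64,-1/8,0 } ⇒ -73/512
step 11: add Red to get RBBBRBBRBBR; options L={ -1,-1/2,-1/4,-3/16,-5/32,-19/128,-37/256 } R={ -73/512,-9/64,-1/8,0 } ⇒ -147/1024
step 12: add Blue to get RBBBRBBRBBRB; options L={ -1,-1/2,-1/4,-3/16,-5/32,-19/128,-37/256,-147/1024 } R={ -73/512,-9/64,-1/8,0 } ⇒ -293/2048
step 13: add Red to get RBBBRBBRBBRBR; options L={ -1,-1/2,-1/4,-3/16,-5/32,-19/128,-37/256,-147/1024 } R={ -293/2048,-73/512,-9/64,-1/8,0 } ⇒ -587/4096
step 14: add Red to get RBBBRBBRBBRBRR; options L={ -1,-1/2,-1/4,-3/16,-5/32,-19/128,-37/256,-147/1024 } R={ -587/4096,-293/2048,-73/512,-9/64,-1/8,0 } ⇒ -1175/8192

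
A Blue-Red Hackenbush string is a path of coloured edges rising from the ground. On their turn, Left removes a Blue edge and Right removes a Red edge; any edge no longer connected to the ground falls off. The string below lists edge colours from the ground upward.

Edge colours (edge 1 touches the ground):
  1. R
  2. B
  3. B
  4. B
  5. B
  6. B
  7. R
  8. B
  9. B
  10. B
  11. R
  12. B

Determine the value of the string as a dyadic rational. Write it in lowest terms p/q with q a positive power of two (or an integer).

val_1 [R]  L=[·]  R=[0]  gives -1
val_2 [RB]  L=[-1]  R=[0]  gives -1/2
val_3 [RBB]  L=[-1; -1/2]  R=[0]  gives -1/4
val_4 [RBBB]  L=[-1; -1/2; -1/4]  R=[0]  gives -1/8
val_5 [RBBBB]  L=[-1; -1/2; -1/4; -1/8]  R=[0]  gives -1/16
val_6 [RBBBBB]  L=[-1; -1/2; -1/4; -1/8; -1/16]  R=[0]  gives -1/32
val_7 [RBBBBBR]  L=[-1; -1/2; -1/4; -1/8; -1/16]  R=[-1/32; 0]  gives -3/64
val_8 [RBBBBBRB]  L=[-1; -1/2; -1/4; -1/8; -1/16; -3/64]  R=[-1/32; 0]  gives -5/128
val_9 [RBBBBBRBB]  L=[-1; -1/2; -1/4; -1/8; -1/16; -3/64; -5/128]  R=[-1/32; 0]  gives -9/256
val_10 [RBBBBBRBBB]  L=[-1; -1/2; -1/4; -1/8; -1/16; -3/64; -5/128; -9/256]  R=[-1/32; 0]  gives -17/512
val_11 [RBBBBBRBBBR]  L=[-1; -1/2; -1/4; -1/8; -1/16; -3/64; -5/128; -9/256]  R=[-17/512; -1/32; 0]  gives -35/1024
val_12 [RBBBBBRBBBRB]  L=[-1; -1/2; -1/4; -1/8; -1/16; -3/64; -5/128; -9/256; -35/1024]  R=[-17/512; -1/32; 0]  gives -69/2048

-69/2048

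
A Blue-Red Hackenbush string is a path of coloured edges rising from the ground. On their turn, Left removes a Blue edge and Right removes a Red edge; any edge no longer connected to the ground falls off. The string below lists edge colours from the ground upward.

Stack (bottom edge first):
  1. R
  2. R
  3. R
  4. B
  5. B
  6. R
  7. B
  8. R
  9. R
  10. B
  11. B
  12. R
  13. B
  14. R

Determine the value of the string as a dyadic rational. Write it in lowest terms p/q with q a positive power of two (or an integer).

-4811/2048

edge 1 of 14 (R): { — | 0 } — -1
edge 2 of 14 (R): { — | -1,0 } — -2
edge 3 of 14 (R): { — | -2,-1,0 } — -3
edge 4 of 14 (B): { -3 | -2,-1,0 } — -5/2
edge 5 of 14 (B): { -3,-5/2 | -2,-1,0 } — -9/4
edge 6 of 14 (R): { -3,-5/2 | -9/4,-2,-1,0 } — -19/8
edge 7 of 14 (B): { -3,-5/2,-19/8 | -9/4,-2,-1,0 } — -37/16
edge 8 of 14 (R): { -3,-5/2,-19/8 | -37/16,-9/4,-2,-1,0 } — -75/32
edge 9 of 14 (R): { -3,-5/2,-19/8 | -75/32,-37/16,-9/4,-2,-1,0 } — -151/64
edge 10 of 14 (B): { -3,-5/2,-19/8,-151/64 | -75/32,-37/16,-9/4,-2,-1,0 } — -301/128
edge 11 of 14 (B): { -3,-5/2,-19/8,-151/64,-301/128 | -75/32,-37/16,-9/4,-2,-1,0 } — -601/256
edge 12 of 14 (R): { -3,-5/2,-19/8,-151/64,-301/128 | -601/256,-75/32,-37/16,-9/4,-2,-1,0 } — -1203/512
edge 13 of 14 (B): { -3,-5/2,-19/8,-151/64,-301/128,-1203/512 | -601/256,-75/32,-37/16,-9/4,-2,-1,0 } — -2405/1024
edge 14 of 14 (R): { -3,-5/2,-19/8,-151/64,-301/128,-1203/512 | -2405/1024,-601/256,-75/32,-37/16,-9/4,-2,-1,0 } — -4811/2048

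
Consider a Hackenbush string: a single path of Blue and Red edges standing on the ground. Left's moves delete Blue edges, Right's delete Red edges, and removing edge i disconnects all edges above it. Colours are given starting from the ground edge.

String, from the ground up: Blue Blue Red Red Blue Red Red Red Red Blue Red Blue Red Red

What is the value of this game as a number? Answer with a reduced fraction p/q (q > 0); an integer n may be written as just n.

5161/4096

Build g(s[:k]) for k = 1..14, string s = Blue Blue Red Red Blue Red Red Red Red Blue Red Blue Red Red.
edge 1 of 14 (Blue): { 0 | (no moves) } -> 1
edge 2 of 14 (Blue): { 0,1 | (no moves) } -> 2
edge 3 of 14 (Red): { 0,1 | 2 } -> 3/2
edge 4 of 14 (Red): { 0,1 | 3/2,2 } -> 5/4
edge 5 of 14 (Blue): { 0,1,5/4 | 3/2,2 } -> 11/8
edge 6 of 14 (Red): { 0,1,5/4 | 11/8,3/2,2 } -> 21/16
edge 7 of 14 (Red): { 0,1,5/4 | 21/16,11/8,3/2,2 } -> 41/32
edge 8 of 14 (Red): { 0,1,5/4 | 41/32,21/16,11/8,3/2,2 } -> 81/64
edge 9 of 14 (Red): { 0,1,5/4 | 81/64,41/32,21/16,11/8,3/2,2 } -> 161/128
edge 10 of 14 (Blue): { 0,1,5/4,161/128 | 81/64,41/32,21/16,11/8,3/2,2 } -> 323/256
edge 11 of 14 (Red): { 0,1,5/4,161/128 | 323/256,81/64,41/32,21/16,11/8,3/2,2 } -> 645/512
edge 12 of 14 (Blue): { 0,1,5/4,161/128,645/512 | 323/256,81/64,41/32,21/16,11/8,3/2,2 } -> 1291/1024
edge 13 of 14 (Red): { 0,1,5/4,161/128,645/512 | 1291/1024,323/256,81/64,41/32,21/16,11/8,3/2,2 } -> 2581/2048
edge 14 of 14 (Red): { 0,1,5/4,161/128,645/512 | 2581/2048,1291/1024,323/256,81/64,41/32,21/16,11/8,3/2,2 } -> 5161/4096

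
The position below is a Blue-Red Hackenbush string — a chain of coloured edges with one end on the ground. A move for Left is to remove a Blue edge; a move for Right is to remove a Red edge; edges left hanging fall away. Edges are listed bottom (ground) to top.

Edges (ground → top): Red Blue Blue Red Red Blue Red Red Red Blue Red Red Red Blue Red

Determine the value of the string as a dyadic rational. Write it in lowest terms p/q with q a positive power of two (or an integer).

-7099/16384

Build val(s[:k]) for k = 1..15, string s = Red Blue Blue Red Red Blue Red Red Red Blue Red Red Red Blue Red.
R: Left { — }, Right { 0 } → simplest -1
RB: Left { -1 }, Right { 0 } → simplest -1/2
RBB: Left { -1,-1/2 }, Right { 0 } → simplest -1/4
RBBR: Left { -1,-1/2 }, Right { -1/4,0 } → simplest -3/8
RBBRR: Left { -1,-1/2 }, Right { -3/8,-1/4,0 } → simplest -7/16
RBBRRB: Left { -1,-1/2,-7/16 }, Right { -3/8,-1/4,0 } → simplest -13/32
RBBRRBR: Left { -1,-1/2,-7/16 }, Right { -13/32,-3/8,-1/4,0 } → simplest -27/64
RBBRRBRR: Left { -1,-1/2,-7/16 }, Right { -27/64,-13/32,-3/8,-1/4,0 } → simplest -55/128
RBBRRBRRR: Left { -1,-1/2,-7/16 }, Right { -55/128,-27/64,-13/32,-3/8,-1/4,0 } → simplest -111/256
RBBRRBRRRB: Left { -1,-1/2,-7/16,-111/256 }, Right { -55/128,-27/64,-13/32,-3/8,-1/4,0 } → simplest -221/512
RBBRRBRRRBR: Left { -1,-1/2,-7/16,-111/256 }, Right { -221/512,-55/128,-27/64,-13/32,-3/8,-1/4,0 } → simplest -443/1024
RBBRRBRRRBRR: Left { -1,-1/2,-7/16,-111/256 }, Right { -443/1024,-221/512,-55/128,-27/64,-13/32,-3/8,-1/4,0 } → simplest -887/2048
RBBRRBRRRBRRR: Left { -1,-1/2,-7/16,-111/256 }, Right { -887/2048,-443/1024,-221/512,-55/128,-27/64,-13/32,-3/8,-1/4,0 } → simplest -1775/4096
RBBRRBRRRBRRRB: Left { -1,-1/2,-7/16,-111/256,-1775/4096 }, Right { -887/2048,-443/1024,-221/512,-55/128,-27/64,-13/32,-3/8,-1/4,0 } → simplest -3549/8192
RBBRRBRRRBRRRBR: Left { -1,-1/2,-7/16,-111/256,-1775/4096 }, Right { -3549/8192,-887/2048,-443/1024,-221/512,-55/128,-27/64,-13/32,-3/8,-1/4,0 } → simplest -7099/16384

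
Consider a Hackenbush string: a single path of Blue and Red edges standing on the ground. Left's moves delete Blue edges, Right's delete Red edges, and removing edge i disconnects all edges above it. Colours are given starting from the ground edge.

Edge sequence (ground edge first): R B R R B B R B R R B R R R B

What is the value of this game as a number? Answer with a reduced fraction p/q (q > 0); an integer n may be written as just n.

G_1 [R]  L=[]  R=[0]  -> -1
G_2 [RB]  L=[-1]  R=[0]  -> -1/2
G_3 [RBR]  L=[-1]  R=[-1/2 0]  -> -3/4
G_4 [RBRR]  L=[-1]  R=[-3/4 -1/2 0]  -> -7/8
G_5 [RBRRB]  L=[-1 -7/8]  R=[-3/4 -1/2 0]  -> -13/16
G_6 [RBRRBB]  L=[-1 -7/8 -13/16]  R=[-3/4 -1/2 0]  -> -25/32
G_7 [RBRRBBR]  L=[-1 -7/8 -13/16]  R=[-25/32 -3/4 -1/2 0]  -> -51/64
G_8 [RBRRBBRB]  L=[-1 -7/8 -13/16 -51/64]  R=[-25/32 -3/4 -1/2 0]  -> -101/128
G_9 [RBRRBBRBR]  L=[-1 -7/8 -13/16 -51/64]  R=[-101/128 -25/32 -3/4 -1/2 0]  -> -203/256
G_10 [RBRRBBRBRR]  L=[-1 -7/8 -13/16 -51/64]  R=[-203/256 -101/128 -25/32 -3/4 -1/2 0]  -> -407/512
G_11 [RBRRBBRBRRB]  L=[-1 -7/8 -13/16 -51/64 -407/512]  R=[-203/256 -101/128 -25/32 -3/4 -1/2 0]  -> -813/1024
G_12 [RBRRBBRBRRBR]  L=[-1 -7/8 -13/16 -51/64 -407/512]  R=[-813/1024 -203/256 -101/128 -25/32 -3/4 -1/2 0]  -> -1627/2048
G_13 [RBRRBBRBRRBRR]  L=[-1 -7/8 -13/16 -51/64 -407/512]  R=[-1627/2048 -813/1024 -203/256 -101/128 -25/32 -3/4 -1/2 0]  -> -3255/4096
G_14 [RBRRBBRBRRBRRR]  L=[-1 -7/8 -13/16 -51/64 -407/512]  R=[-3255/4096 -1627/2048 -813/1024 -203/256 -101/128 -25/32 -3/4 -1/2 0]  -> -6511/8192
G_15 [RBRRBBRBRRBRRRB]  L=[-1 -7/8 -13/16 -51/64 -407/512 -6511/8192]  R=[-3255/4096 -1627/2048 -813/1024 -203/256 -101/128 -25/32 -3/4 -1/2 0]  -> -13021/16384

-13021/16384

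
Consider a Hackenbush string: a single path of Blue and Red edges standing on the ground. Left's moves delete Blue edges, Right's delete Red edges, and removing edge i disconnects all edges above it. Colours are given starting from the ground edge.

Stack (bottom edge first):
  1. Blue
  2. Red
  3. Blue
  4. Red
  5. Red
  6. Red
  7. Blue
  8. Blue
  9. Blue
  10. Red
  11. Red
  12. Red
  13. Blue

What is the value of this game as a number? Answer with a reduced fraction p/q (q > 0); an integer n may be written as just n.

edge 1 of 13 (Blue): { 0 | (no moves) } — 1
edge 2 of 13 (Red): { 0 | 1 } — 1/2
edge 3 of 13 (Blue): { 0 1/2 | 1 } — 3/4
edge 4 of 13 (Red): { 0 1/2 | 3/4 1 } — 5/8
edge 5 of 13 (Red): { 0 1/2 | 5/8 3/4 1 } — 9/16
edge 6 of 13 (Red): { 0 1/2 | 9/16 5/8 3/4 1 } — 17/32
edge 7 of 13 (Blue): { 0 1/2 17/32 | 9/16 5/8 3/4 1 } — 35/64
edge 8 of 13 (Blue): { 0 1/2 17/32 35/64 | 9/16 5/8 3/4 1 } — 71/128
edge 9 of 13 (Blue): { 0 1/2 17/32 35/64 71/128 | 9/16 5/8 3/4 1 } — 143/256
edge 10 of 13 (Red): { 0 1/2 17/32 35/64 71/128 | 143/256 9/16 5/8 3/4 1 } — 285/512
edge 11 of 13 (Red): { 0 1/2 17/32 35/64 71/128 | 285/512 143/256 9/16 5/8 3/4 1 } — 569/1024
edge 12 of 13 (Red): { 0 1/2 17/32 35/64 71/128 | 569/1024 285/512 143/256 9/16 5/8 3/4 1 } — 1137/2048
edge 13 of 13 (Blue): { 0 1/2 17/32 35/64 71/128 1137/2048 | 569/1024 285/512 143/256 9/16 5/8 3/4 1 } — 2275/4096

2275/4096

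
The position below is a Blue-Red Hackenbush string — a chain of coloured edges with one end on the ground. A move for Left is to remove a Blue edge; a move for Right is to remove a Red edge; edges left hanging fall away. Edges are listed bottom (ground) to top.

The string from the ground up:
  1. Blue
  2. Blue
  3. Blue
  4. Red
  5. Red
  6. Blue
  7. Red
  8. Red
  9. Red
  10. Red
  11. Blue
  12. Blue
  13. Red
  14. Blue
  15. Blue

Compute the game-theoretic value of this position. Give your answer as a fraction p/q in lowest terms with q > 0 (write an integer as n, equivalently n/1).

Build val(s[:k]) for k = 1..15, string s = Blue Blue Blue Red Red Blue Red Red Red Red Blue Blue Red Blue Blue.
edge 1 of 15 (Blue): { 0 | none } → 1
edge 2 of 15 (Blue): { 0,1 | none } → 2
edge 3 of 15 (Blue): { 0,1,2 | none } → 3
edge 4 of 15 (Red): { 0,1,2 | 3 } → 5/2
edge 5 of 15 (Red): { 0,1,2 | 5/2,3 } → 9/4
edge 6 of 15 (Blue): { 0,1,2,9/4 | 5/2,3 } → 19/8
edge 7 of 15 (Red): { 0,1,2,9/4 | 19/8,5/2,3 } → 37/16
edge 8 of 15 (Red): { 0,1,2,9/4 | 37/16,19/8,5/2,3 } → 73/32
edge 9 of 15 (Red): { 0,1,2,9/4 | 73/32,37/16,19/8,5/2,3 } → 145/64
edge 10 of 15 (Red): { 0,1,2,9/4 | 145/64,73/32,37/16,19/8,5/2,3 } → 289/128
edge 11 of 15 (Blue): { 0,1,2,9/4,289/128 | 145/64,73/32,37/16,19/8,5/2,3 } → 579/256
edge 12 of 15 (Blue): { 0,1,2,9/4,289/128,579/256 | 145/64,73/32,37/16,19/8,5/2,3 } → 1159/512
edge 13 of 15 (Red): { 0,1,2,9/4,289/128,579/256 | 1159/512,145/64,73/32,37/16,19/8,5/2,3 } → 2317/1024
edge 14 of 15 (Blue): { 0,1,2,9/4,289/128,579/256,2317/1024 | 1159/512,145/64,73/32,37/16,19/8,5/2,3 } → 4635/2048
edge 15 of 15 (Blue): { 0,1,2,9/4,289/128,579/256,2317/1024,4635/2048 | 1159/512,145/64,73/32,37/16,19/8,5/2,3 } → 9271/4096

9271/4096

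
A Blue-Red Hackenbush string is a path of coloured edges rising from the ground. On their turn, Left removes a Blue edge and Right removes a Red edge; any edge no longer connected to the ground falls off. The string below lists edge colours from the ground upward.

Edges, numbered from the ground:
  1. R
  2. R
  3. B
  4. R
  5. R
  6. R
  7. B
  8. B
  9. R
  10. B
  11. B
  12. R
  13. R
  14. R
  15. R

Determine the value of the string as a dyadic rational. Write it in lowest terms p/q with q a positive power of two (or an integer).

Recurse on prefixes of the 15-edge string R R B R R R B B R B B R R R R:
edge 1 of 15 (R): { ∅ | 0 } → -1
edge 2 of 15 (R): { ∅ | -1 0 } → -2
edge 3 of 15 (B): { -2 | -1 0 } → -3/2
edge 4 of 15 (R): { -2 | -3/2 -1 0 } → -7/4
edge 5 of 15 (R): { -2 | -7/4 -3/2 -1 0 } → -15/8
edge 6 of 15 (R): { -2 | -15/8 -7/4 -3/2 -1 0 } → -31/16
edge 7 of 15 (B): { -2 -31/16 | -15/8 -7/4 -3/2 -1 0 } → -61/32
edge 8 of 15 (B): { -2 -31/16 -61/32 | -15/8 -7/4 -3/2 -1 0 } → -121/64
edge 9 of 15 (R): { -2 -31/16 -61/32 | -121/64 -15/8 -7/4 -3/2 -1 0 } → -243/128
edge 10 of 15 (B): { -2 -31/16 -61/32 -243/128 | -121/64 -15/8 -7/4 -3/2 -1 0 } → -485/256
edge 11 of 15 (B): { -2 -31/16 -61/32 -243/128 -485/256 | -121/64 -15/8 -7/4 -3/2 -1 0 } → -969/512
edge 12 of 15 (R): { -2 -31/16 -61/32 -243/128 -485/256 | -969/512 -121/64 -15/8 -7/4 -3/2 -1 0 } → -1939/1024
edge 13 of 15 (R): { -2 -31/16 -61/32 -243/128 -485/256 | -1939/1024 -969/512 -121/64 -15/8 -7/4 -3/2 -1 0 } → -3879/2048
edge 14 of 15 (R): { -2 -31/16 -61/32 -243/128 -485/256 | -3879/2048 -1939/1024 -969/512 -121/64 -15/8 -7/4 -3/2 -1 0 } → -7759/4096
edge 15 of 15 (R): { -2 -31/16 -61/32 -243/128 -485/256 | -7759/4096 -3879/2048 -1939/1024 -969/512 -121/64 -15/8 -7/4 -3/2 -1 0 } → -15519/8192

-15519/8192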